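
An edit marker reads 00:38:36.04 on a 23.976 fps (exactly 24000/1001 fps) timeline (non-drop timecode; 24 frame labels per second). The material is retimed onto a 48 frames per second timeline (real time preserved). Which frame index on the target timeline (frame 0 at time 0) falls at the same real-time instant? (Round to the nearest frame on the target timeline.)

Source frame index: (0×3600 + 38×60 + 36) × 24 + 4 = 55588.
Real time: 55588 / (24000/1001) = 13910897/6000 s.
Target frame: (13910897/6000) × (48) = 13910897/125 ≈ 111287.176 → 111287.

frame 111287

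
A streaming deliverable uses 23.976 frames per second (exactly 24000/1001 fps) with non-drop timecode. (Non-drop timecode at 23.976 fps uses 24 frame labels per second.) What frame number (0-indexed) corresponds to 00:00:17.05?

Total seconds to the label: (0 × 3600 + 0 × 60 + 17) = 17.
Frame index = 17 × 24 + 5 = 413.

frame 413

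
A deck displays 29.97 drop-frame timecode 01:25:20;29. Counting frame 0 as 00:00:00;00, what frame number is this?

153475

Complete 10-minute blocks: 8, each 17982 frames → 143856.
Remaining 5 whole minutes in the current block: 1800 + 4 × 1798 = 8992 frames.
Within the current minute: 20 × 30 + 29 − 2 = 627 (labels ;00/;01 skipped at this minute). Total = 143856 + 8992 + 627 = 153475.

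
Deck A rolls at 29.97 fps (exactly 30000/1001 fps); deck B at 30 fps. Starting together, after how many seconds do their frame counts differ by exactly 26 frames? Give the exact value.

13013/15 seconds

The gap grows by |30 − 30000/1001| = 30/1001 frames per second.
Time for a 26-frame gap: 26 ÷ (30/1001) = 13013/15 s.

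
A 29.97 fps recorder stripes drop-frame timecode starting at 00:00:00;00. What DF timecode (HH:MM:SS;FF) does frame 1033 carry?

Ten DF minutes hold 17982 frames, so frame 1033 lies in block 0 (frames 0–17981) with 1033 frames into that block.
The block's first minute is 1800 frames and the rest 1798 each; 1033 frames reaches minute 0, so 0 × 18 + 0 × 2 = 0 labels have been skipped so far.
Adding those back, label number 1033 + 0 = 1033 at 30 labels/s is 34 s + 13 f = 0 h 0 min 34 s frame 13, i.e. 00:00:34;13.

00:00:34;13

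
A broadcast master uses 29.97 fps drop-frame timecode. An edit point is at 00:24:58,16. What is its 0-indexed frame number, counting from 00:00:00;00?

Complete 10-minute blocks: 2, each 17982 frames → 35964.
Remaining 4 whole minutes in the current block: 1800 + 3 × 1798 = 7194 frames.
Within the current minute: 58 × 30 + 16 − 2 = 1754 (labels ;00/;01 skipped at this minute). Total = 35964 + 7194 + 1754 = 44912.

44912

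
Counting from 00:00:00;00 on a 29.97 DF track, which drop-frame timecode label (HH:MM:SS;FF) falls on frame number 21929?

Each 10-minute DF block holds 10 × 60 × 30 − 9 × 2 = 17982 frames. 21929 ÷ 17982 → 1 full block, remainder 3947.
Within the partial block the first minute is 1800 frames and each further minute 1798, so 2 further minute boundaries passed. Total skipped labels = 18 × 1 + 2 × 2 = 22.
Non-drop label index = 21929 + 22 = 21951; at 30 labels/s that is 00:12:11:21, i.e. DF 00:12:11;21.

00:12:11;21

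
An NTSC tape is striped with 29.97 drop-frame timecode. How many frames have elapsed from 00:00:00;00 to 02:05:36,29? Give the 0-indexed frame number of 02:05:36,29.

225883

As if non-drop at 30 labels/s: (2 × 3600 + 5 × 60 + 36) × 30 + 29 = 226109.
Minute boundaries passed: 125; those not divisible by 10: 125 − 12 = 113; dropped labels = 2 × 113 = 226.
Actual frame index = 226109 − 226 = 225883.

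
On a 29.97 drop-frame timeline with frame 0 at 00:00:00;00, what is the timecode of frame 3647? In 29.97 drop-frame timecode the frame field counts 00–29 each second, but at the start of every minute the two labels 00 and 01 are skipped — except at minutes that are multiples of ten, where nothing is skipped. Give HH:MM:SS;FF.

Each 10-minute DF block holds 10 × 60 × 30 − 9 × 2 = 17982 frames. 3647 ÷ 17982 → 0 full blocks, remainder 3647.
Within the partial block the first minute is 1800 frames and each further minute 1798, so 2 further minute boundaries passed. Total skipped labels = 18 × 0 + 2 × 2 = 4.
Non-drop label index = 3647 + 4 = 3651; at 30 labels/s that is 00:02:01:21, i.e. DF 00:02:01;21.

00:02:01;21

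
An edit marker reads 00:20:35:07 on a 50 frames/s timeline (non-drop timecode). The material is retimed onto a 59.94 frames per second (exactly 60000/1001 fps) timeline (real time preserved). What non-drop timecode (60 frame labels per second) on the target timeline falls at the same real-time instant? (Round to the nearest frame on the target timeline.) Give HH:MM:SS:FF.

00:20:33:54

Source frame index: (0×3600 + 20×60 + 35) × 50 + 7 = 61757.
Real time: 61757 / (50) = 61757/50 s.
Target frame: (61757/50) × (60000/1001) = 74108400/1001 ≈ 74034.366 → 74034.
At 60 labels/s: frame 74034 → 00:20:33:54.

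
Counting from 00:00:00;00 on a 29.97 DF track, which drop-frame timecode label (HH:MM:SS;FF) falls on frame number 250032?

02:19:02;24

Each 10-minute DF block holds 10 × 60 × 30 − 9 × 2 = 17982 frames. 250032 ÷ 17982 → 13 full blocks, remainder 16266.
Within the partial block the first minute is 1800 frames and each further minute 1798, so 9 further minute boundaries passed. Total skipped labels = 18 × 13 + 2 × 9 = 252.
Non-drop label index = 250032 + 252 = 250284; at 30 labels/s that is 02:19:02:24, i.e. DF 02:19:02;24.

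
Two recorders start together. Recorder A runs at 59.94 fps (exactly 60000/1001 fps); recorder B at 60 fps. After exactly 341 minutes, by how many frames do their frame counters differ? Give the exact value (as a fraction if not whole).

341 min = 20460 s.
A emits 60000/1001 × 20460 = 111600000/91 frames; B emits 60 × 20460 = 1227600.
Difference = 111600/91 frames (≈ 1226.3736); B is ahead of A.

111600/91 frames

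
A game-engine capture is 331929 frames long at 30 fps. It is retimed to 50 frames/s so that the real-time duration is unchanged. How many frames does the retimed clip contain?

Target frames = source frames × (target rate / source rate) = 331929 × (50)/(30) = 331929 × 5/3 = 553215.

553215 frames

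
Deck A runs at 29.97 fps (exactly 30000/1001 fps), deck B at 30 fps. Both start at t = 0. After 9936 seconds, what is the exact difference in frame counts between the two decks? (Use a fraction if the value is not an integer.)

298080/1001 frames

A emits 30000/1001 × 9936 = 298080000/1001 frames; B emits 30 × 9936 = 298080.
Difference = 298080/1001 frames (≈ 297.7822); B is ahead of A.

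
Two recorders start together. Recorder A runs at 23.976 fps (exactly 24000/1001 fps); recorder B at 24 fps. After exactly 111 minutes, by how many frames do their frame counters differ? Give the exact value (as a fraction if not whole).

111 min = 6660 s.
A emits 24000/1001 × 6660 = 159840000/1001 frames; B emits 24 × 6660 = 159840.
Difference = 159840/1001 frames (≈ 159.6803); B is ahead of A.

159840/1001 frames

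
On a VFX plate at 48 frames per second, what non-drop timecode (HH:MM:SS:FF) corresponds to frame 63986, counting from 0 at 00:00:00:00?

00:22:13:02

63986 ÷ 48 = 1333 full seconds, remainder 2 frames.
1333 s = 0 h 22 min 13 s.
Timecode: 00:22:13:02.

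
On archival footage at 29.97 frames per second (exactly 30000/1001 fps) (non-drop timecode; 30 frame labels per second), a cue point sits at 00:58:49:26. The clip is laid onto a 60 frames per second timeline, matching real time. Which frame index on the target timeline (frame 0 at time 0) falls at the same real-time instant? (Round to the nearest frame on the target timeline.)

frame 212004

Source frame index: (0×3600 + 58×60 + 49) × 30 + 26 = 105896.
Real time: 105896 / (30000/1001) = 13250237/3750 s.
Target frame: (13250237/3750) × (60) = 26500474/125 ≈ 212003.792 → 212004.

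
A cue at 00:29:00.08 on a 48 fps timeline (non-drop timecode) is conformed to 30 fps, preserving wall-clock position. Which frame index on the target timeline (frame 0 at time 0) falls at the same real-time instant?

Source frame index: (0×3600 + 29×60 + 0) × 48 + 8 = 83528.
Real time: 83528 / (48) = 10441/6 s.
Target frame: (10441/6) × (30) = 52205.

frame 52205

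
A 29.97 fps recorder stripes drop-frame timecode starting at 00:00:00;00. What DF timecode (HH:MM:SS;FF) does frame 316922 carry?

Ten DF minutes hold 17982 frames, so frame 316922 lies in block 17 (frames 305694–323675) with 11228 frames into that block.
The block's first minute is 1800 frames and the rest 1798 each; 11228 frames reaches minute 6, so 17 × 18 + 6 × 2 = 318 labels have been skipped so far.
Adding those back, label number 316922 + 318 = 317240 at 30 labels/s is 10574 s + 20 f = 2 h 56 min 14 s frame 20, i.e. 02:56:14;20.

02:56:14;20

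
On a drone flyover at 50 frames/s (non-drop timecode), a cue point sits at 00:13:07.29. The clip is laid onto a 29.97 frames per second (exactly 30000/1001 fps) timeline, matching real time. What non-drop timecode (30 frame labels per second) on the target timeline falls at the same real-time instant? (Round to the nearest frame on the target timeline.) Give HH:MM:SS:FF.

00:13:06:24

Source frame index: (0×3600 + 13×60 + 7) × 50 + 29 = 39379.
Real time: 39379 / (50) = 39379/50 s.
Target frame: (39379/50) × (30000/1001) = 23627400/1001 ≈ 23603.796 → 23604.
At 30 labels/s: frame 23604 → 00:13:06:24.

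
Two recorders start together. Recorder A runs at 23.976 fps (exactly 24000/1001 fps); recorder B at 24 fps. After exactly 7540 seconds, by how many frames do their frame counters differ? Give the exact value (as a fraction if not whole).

13920/77 frames

A emits 24000/1001 × 7540 = 13920000/77 frames; B emits 24 × 7540 = 180960.
Difference = 13920/77 frames (≈ 180.7792); B is ahead of A.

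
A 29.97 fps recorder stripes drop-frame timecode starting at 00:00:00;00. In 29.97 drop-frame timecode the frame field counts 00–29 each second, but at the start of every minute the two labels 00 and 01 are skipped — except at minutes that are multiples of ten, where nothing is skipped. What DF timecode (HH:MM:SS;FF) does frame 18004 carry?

00:10:00;22

Each 10-minute DF block holds 10 × 60 × 30 − 9 × 2 = 17982 frames. 18004 ÷ 17982 → 1 full block, remainder 22.
Within the partial block the first minute is 1800 frames and each further minute 1798, so 0 further minute boundaries passed. Total skipped labels = 18 × 1 + 2 × 0 = 18.
Non-drop label index = 18004 + 18 = 18022; at 30 labels/s that is 00:10:00:22, i.e. DF 00:10:00;22.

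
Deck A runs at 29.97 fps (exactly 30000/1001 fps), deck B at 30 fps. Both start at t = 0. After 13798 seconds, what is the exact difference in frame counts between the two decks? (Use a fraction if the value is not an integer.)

413940/1001 frames

A emits 30000/1001 × 13798 = 413940000/1001 frames; B emits 30 × 13798 = 413940.
Difference = 413940/1001 frames (≈ 413.5265); B is ahead of A.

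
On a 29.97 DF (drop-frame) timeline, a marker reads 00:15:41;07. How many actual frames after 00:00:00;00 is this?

28209

As if non-drop at 30 labels/s: (0 × 3600 + 15 × 60 + 41) × 30 + 7 = 28237.
Minute boundaries passed: 15; those not divisible by 10: 15 − 1 = 14; dropped labels = 2 × 14 = 28.
Actual frame index = 28237 − 28 = 28209.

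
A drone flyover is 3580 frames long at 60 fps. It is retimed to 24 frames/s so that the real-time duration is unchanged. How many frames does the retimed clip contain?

1432 frames

Target frames = source frames × (target rate / source rate) = 3580 × (24)/(60) = 3580 × 2/5 = 1432.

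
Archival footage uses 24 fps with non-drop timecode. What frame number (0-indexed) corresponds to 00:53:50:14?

Total seconds to the label: (0 × 3600 + 53 × 60 + 50) = 3230.
Frame index = 3230 × 24 + 14 = 77534.

frame 77534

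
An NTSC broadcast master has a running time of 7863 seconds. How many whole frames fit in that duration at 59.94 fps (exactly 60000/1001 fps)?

471308 frames

Frames = 7863 × 60000/1001 = 471780000/1001 ≈ 471308.6913.
Complete frames: 471308.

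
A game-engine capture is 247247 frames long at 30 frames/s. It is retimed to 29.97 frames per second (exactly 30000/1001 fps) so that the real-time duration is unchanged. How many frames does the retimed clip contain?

247000 frames

Target frames = source frames × (target rate / source rate) = 247247 × (30000/1001)/(30) = 247247 × 1000/1001 = 247000.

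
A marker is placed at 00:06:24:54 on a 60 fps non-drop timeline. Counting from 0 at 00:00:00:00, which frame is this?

Total seconds to the label: (0 × 3600 + 6 × 60 + 24) = 384.
Frame index = 384 × 60 + 54 = 23094.

23094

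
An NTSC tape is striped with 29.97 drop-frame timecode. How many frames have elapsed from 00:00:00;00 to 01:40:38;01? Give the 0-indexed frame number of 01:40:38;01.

180961

Complete 10-minute blocks: 10, each 17982 frames → 179820.
Remaining 0 whole minutes in the current block: 0 frames.
Within the current minute: 38 × 30 + 1 = 1141. Total = 179820 + 0 + 1141 = 180961.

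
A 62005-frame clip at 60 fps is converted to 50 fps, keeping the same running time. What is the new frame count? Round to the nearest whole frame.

Frames at target rate = 62005 × (50) / (60) = 310025/6 ≈ 51670.833.
Nearest whole frame: 51671.

51671 frames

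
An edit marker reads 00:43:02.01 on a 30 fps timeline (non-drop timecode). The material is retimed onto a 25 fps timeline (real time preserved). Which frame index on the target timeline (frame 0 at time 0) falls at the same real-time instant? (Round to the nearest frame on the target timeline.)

Source frame index: (0×3600 + 43×60 + 2) × 30 + 1 = 77461.
Real time: 77461 / (30) = 77461/30 s.
Target frame: (77461/30) × (25) = 387305/6 ≈ 64550.833 → 64551.

frame 64551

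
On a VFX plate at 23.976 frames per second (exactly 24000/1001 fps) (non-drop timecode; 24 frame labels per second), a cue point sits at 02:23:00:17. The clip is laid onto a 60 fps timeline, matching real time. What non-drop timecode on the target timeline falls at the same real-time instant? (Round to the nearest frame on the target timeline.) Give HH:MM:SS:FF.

02:23:09:17

Source frame index: (2×3600 + 23×60 + 0) × 24 + 17 = 205937.
Real time: 205937 / (24000/1001) = 206142937/24000 s.
Target frame: (206142937/24000) × (60) = 206142937/400 ≈ 515357.343 → 515357.
At 60 labels/s: frame 515357 → 02:23:09:17.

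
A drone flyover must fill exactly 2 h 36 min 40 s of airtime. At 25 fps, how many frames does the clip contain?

2 h 36 min 40 s = 9400 s.
Frames = 9400 × 25 = 235000.

235000 frames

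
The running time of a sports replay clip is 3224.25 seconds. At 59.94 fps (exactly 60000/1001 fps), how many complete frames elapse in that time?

Frames = 3224.25 × 60000/1001 = 193455000/1001 ≈ 193261.7383.
Complete frames: 193261.

193261 frames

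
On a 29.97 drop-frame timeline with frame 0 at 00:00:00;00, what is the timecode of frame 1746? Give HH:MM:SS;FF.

Each 10-minute DF block holds 10 × 60 × 30 − 9 × 2 = 17982 frames. 1746 ÷ 17982 → 0 full blocks, remainder 1746.
Within the partial block the first minute is 1800 frames and each further minute 1798, so 0 further minute boundaries passed. Total skipped labels = 18 × 0 + 2 × 0 = 0.
Non-drop label index = 1746 + 0 = 1746; at 30 labels/s that is 00:00:58:06, i.e. DF 00:00:58;06.

00:00:58;06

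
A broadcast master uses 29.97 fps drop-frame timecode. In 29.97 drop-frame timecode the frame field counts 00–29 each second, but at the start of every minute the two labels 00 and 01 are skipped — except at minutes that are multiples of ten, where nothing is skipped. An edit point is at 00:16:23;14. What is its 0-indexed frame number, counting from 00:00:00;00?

Complete 10-minute blocks: 1, each 17982 frames → 17982.
Remaining 6 whole minutes in the current block: 1800 + 5 × 1798 = 10790 frames.
Within the current minute: 23 × 30 + 14 − 2 = 702 (labels ;00/;01 skipped at this minute). Total = 17982 + 10790 + 702 = 29474.

29474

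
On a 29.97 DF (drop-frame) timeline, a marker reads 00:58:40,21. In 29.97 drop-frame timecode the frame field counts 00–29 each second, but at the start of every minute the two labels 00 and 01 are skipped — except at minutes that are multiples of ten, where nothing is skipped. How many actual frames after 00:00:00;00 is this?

105515

As if non-drop at 30 labels/s: (0 × 3600 + 58 × 60 + 40) × 30 + 21 = 105621.
Minute boundaries passed: 58; those not divisible by 10: 58 − 5 = 53; dropped labels = 2 × 53 = 106.
Actual frame index = 105621 − 106 = 105515.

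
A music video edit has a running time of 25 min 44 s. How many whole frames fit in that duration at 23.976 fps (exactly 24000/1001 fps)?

25 min 44 s = 1544 s.
Frames = 1544 × 24000/1001 = 37056000/1001 ≈ 37018.9810.
Complete frames: 37018.

37018 frames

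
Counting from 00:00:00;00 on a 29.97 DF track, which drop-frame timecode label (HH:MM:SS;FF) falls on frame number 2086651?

Each 10-minute DF block holds 10 × 60 × 30 − 9 × 2 = 17982 frames. 2086651 ÷ 17982 → 116 full blocks, remainder 739.
Within the partial block the first minute is 1800 frames and each further minute 1798, so 0 further minute boundaries passed. Total skipped labels = 18 × 116 + 2 × 0 = 2088.
Non-drop label index = 2086651 + 2088 = 2088739; at 30 labels/s that is 19:20:24:19, i.e. DF 19:20:24;19.

19:20:24;19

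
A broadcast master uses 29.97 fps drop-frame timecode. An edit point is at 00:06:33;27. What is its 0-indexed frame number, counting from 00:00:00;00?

11805

As if non-drop at 30 labels/s: (0 × 3600 + 6 × 60 + 33) × 30 + 27 = 11817.
Minute boundaries passed: 6; those not divisible by 10: 6 − 0 = 6; dropped labels = 2 × 6 = 12.
Actual frame index = 11817 − 12 = 11805.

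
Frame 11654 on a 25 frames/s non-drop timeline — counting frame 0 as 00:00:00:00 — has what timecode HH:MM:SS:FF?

00:07:46:04

11654 ÷ 25 = 466 full seconds, remainder 4 frames.
466 s = 0 h 7 min 46 s.
Timecode: 00:07:46:04.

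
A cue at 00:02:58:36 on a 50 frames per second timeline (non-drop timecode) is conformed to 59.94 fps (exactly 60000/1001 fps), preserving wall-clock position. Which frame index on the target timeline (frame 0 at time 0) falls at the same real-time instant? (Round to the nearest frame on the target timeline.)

Source frame index: (0×3600 + 2×60 + 58) × 50 + 36 = 8936.
Real time: 8936 / (50) = 4468/25 s.
Target frame: (4468/25) × (60000/1001) = 10723200/1001 ≈ 10712.488 → 10712.

frame 10712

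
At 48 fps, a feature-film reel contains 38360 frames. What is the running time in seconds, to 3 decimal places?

Running time = 38360 × 1/48 = 4795/6 s ≈ 799.167 s.

799.167 seconds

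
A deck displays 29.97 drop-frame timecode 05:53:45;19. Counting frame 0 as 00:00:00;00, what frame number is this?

Complete 10-minute blocks: 35, each 17982 frames → 629370.
Remaining 3 whole minutes in the current block: 1800 + 2 × 1798 = 5396 frames.
Within the current minute: 45 × 30 + 19 − 2 = 1367 (labels ;00/;01 skipped at this minute). Total = 629370 + 5396 + 1367 = 636133.

636133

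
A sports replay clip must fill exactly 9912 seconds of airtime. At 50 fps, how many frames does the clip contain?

495600 frames

Frames = 9912 × 50 = 495600.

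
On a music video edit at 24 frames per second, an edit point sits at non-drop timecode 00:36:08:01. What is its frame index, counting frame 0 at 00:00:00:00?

52033

Total seconds to the label: (0 × 3600 + 36 × 60 + 8) = 2168.
Frame index = 2168 × 24 + 1 = 52033.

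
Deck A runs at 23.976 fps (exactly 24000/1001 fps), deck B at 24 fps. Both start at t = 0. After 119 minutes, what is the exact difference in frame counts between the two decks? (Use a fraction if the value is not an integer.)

24480/143 frames

119 min = 7140 s.
A emits 24000/1001 × 7140 = 24480000/143 frames; B emits 24 × 7140 = 171360.
Difference = 24480/143 frames (≈ 171.1888); B is ahead of A.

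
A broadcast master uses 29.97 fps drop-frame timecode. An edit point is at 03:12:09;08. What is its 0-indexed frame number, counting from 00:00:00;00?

Complete 10-minute blocks: 19, each 17982 frames → 341658.
Remaining 2 whole minutes in the current block: 1800 + 1 × 1798 = 3598 frames.
Within the current minute: 9 × 30 + 8 − 2 = 276 (labels ;00/;01 skipped at this minute). Total = 341658 + 3598 + 276 = 345532.

345532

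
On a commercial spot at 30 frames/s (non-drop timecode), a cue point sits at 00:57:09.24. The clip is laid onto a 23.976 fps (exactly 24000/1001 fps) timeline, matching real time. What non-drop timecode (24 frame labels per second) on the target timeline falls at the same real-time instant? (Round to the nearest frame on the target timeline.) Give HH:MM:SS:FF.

00:57:06:09

Source frame index: (0×3600 + 57×60 + 9) × 30 + 24 = 102894.
Real time: 102894 / (30) = 17149/5 s.
Target frame: (17149/5) × (24000/1001) = 7483200/91 ≈ 82232.967 → 82233.
At 24 labels/s: frame 82233 → 00:57:06:09.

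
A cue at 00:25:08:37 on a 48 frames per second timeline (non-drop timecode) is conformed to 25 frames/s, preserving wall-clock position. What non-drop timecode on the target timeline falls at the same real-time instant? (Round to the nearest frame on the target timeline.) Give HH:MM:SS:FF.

00:25:08:19

Source frame index: (0×3600 + 25×60 + 8) × 48 + 37 = 72421.
Real time: 72421 / (48) = 72421/48 s.
Target frame: (72421/48) × (25) = 1810525/48 ≈ 37719.271 → 37719.
At 25 labels/s: frame 37719 → 00:25:08:19.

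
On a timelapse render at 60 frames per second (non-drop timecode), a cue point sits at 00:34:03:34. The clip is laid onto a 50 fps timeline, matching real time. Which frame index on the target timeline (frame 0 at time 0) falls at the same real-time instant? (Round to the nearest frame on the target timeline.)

Source frame index: (0×3600 + 34×60 + 3) × 60 + 34 = 122614.
Real time: 122614 / (60) = 61307/30 s.
Target frame: (61307/30) × (50) = 306535/3 ≈ 102178.333 → 102178.

frame 102178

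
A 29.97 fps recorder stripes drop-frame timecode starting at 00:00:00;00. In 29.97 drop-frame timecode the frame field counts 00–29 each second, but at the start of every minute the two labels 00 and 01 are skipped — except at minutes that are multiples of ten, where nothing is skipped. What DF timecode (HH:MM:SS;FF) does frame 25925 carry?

Ten DF minutes hold 17982 frames, so frame 25925 lies in block 1 (frames 17982–35963) with 7943 frames into that block.
The block's first minute is 1800 frames and the rest 1798 each; 7943 frames reaches minute 4, so 1 × 18 + 4 × 2 = 26 labels have been skipped so far.
Adding those back, label number 25925 + 26 = 25951 at 30 labels/s is 865 s + 1 f = 0 h 14 min 25 s frame 1, i.e. 00:14:25;01.

00:14:25;01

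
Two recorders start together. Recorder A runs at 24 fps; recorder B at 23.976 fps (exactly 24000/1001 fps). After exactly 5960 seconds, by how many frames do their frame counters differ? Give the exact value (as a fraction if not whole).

143040/1001 frames

A emits 24 × 5960 = 143040 frames; B emits 24000/1001 × 5960 = 143040000/1001.
Difference = 143040/1001 frames (≈ 142.8971); B is behind A.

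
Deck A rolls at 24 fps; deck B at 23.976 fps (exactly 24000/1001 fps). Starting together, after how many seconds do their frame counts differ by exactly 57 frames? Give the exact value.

The gap grows by |24000/1001 − 24| = 24/1001 frames per second.
Time for a 57-frame gap: 57 ÷ (24/1001) = 2377.375 s.

2377.375 seconds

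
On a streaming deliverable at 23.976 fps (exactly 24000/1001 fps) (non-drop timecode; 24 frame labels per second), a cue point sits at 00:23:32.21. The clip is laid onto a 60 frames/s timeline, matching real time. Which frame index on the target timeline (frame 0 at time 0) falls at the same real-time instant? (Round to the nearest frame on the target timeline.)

Source frame index: (0×3600 + 23×60 + 32) × 24 + 21 = 33909.
Real time: 33909 / (24000/1001) = 11314303/8000 s.
Target frame: (11314303/8000) × (60) = 33942909/400 ≈ 84857.273 → 84857.

frame 84857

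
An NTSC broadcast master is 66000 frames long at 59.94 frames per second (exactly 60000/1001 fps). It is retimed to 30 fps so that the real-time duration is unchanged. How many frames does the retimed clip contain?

Target frames = source frames × (target rate / source rate) = 66000 × (30)/(60000/1001) = 66000 × 1001/2000 = 33033.

33033 frames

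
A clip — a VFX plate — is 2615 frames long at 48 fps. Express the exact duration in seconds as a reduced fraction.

2615/48 seconds

Running time = 2615 ÷ (48) = 2615 × 1/48 = 2615/48 s.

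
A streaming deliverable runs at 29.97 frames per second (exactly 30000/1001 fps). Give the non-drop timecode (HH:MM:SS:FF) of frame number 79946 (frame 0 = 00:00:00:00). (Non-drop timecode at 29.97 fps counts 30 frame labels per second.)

79946 ÷ 30 = 2664 full seconds, remainder 26 frames.
2664 s = 0 h 44 min 24 s.
Timecode: 00:44:24:26.

00:44:24:26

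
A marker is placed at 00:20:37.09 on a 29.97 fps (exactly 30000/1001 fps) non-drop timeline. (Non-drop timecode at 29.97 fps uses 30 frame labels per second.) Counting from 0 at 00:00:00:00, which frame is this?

frame 37119

Total seconds to the label: (0 × 3600 + 20 × 60 + 37) = 1237.
Frame index = 1237 × 30 + 9 = 37119.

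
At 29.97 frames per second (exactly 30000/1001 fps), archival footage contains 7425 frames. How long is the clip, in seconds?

Running time = 7425 / (30000/1001) = 247.7475 s.

247.7475 seconds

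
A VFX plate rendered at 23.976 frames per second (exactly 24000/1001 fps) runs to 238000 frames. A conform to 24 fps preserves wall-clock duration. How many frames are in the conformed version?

238238 frames

Target frames = source frames × (target rate / source rate) = 238000 × (24)/(24000/1001) = 238000 × 1001/1000 = 238238.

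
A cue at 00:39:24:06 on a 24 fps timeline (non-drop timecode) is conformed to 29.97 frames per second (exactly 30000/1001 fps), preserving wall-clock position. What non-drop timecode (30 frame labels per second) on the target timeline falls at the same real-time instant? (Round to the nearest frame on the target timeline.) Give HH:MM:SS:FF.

00:39:21:27

Source frame index: (0×3600 + 39×60 + 24) × 24 + 6 = 56742.
Real time: 56742 / (24) = 9457/4 s.
Target frame: (9457/4) × (30000/1001) = 10132500/143 ≈ 70856.643 → 70857.
At 30 labels/s: frame 70857 → 00:39:21:27.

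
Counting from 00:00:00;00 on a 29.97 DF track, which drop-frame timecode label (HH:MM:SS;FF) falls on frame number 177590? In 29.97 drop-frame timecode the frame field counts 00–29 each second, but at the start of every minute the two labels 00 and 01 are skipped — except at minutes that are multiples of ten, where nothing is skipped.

Each 10-minute DF block holds 10 × 60 × 30 − 9 × 2 = 17982 frames. 177590 ÷ 17982 → 9 full blocks, remainder 15752.
Within the partial block the first minute is 1800 frames and each further minute 1798, so 8 further minute boundaries passed. Total skipped labels = 18 × 9 + 2 × 8 = 178.
Non-drop label index = 177590 + 178 = 177768; at 30 labels/s that is 01:38:45:18, i.e. DF 01:38:45;18.

01:38:45;18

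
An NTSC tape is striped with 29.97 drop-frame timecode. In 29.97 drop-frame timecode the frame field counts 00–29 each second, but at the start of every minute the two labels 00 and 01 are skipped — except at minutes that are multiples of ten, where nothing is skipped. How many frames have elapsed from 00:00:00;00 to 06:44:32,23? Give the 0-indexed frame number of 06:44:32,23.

As if non-drop at 30 labels/s: (6 × 3600 + 44 × 60 + 32) × 30 + 23 = 728183.
Minute boundaries passed: 404; those not divisible by 10: 404 − 40 = 364; dropped labels = 2 × 364 = 728.
Actual frame index = 728183 − 728 = 727455.

727455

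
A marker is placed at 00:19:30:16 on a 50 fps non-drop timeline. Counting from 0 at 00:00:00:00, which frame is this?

Total seconds to the label: (0 × 3600 + 19 × 60 + 30) = 1170.
Frame index = 1170 × 50 + 16 = 58516.

frame 58516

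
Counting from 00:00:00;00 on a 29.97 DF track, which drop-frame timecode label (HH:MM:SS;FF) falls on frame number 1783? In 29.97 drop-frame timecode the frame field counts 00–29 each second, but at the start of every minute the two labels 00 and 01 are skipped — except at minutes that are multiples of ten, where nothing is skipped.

Ten DF minutes hold 17982 frames, so frame 1783 lies in block 0 (frames 0–17981) with 1783 frames into that block.
The block's first minute is 1800 frames and the rest 1798 each; 1783 frames reaches minute 0, so 0 × 18 + 0 × 2 = 0 labels have been skipped so far.
Adding those back, label number 1783 + 0 = 1783 at 30 labels/s is 59 s + 13 f = 0 h 0 min 59 s frame 13, i.e. 00:00:59;13.

00:00:59;13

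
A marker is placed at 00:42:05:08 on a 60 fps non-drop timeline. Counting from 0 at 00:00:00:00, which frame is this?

Total seconds to the label: (0 × 3600 + 42 × 60 + 5) = 2525.
Frame index = 2525 × 60 + 8 = 151508.

151508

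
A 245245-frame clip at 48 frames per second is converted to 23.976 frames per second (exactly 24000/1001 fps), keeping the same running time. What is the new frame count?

122500 frames

Target frames = source frames × (target rate / source rate) = 245245 × (24000/1001)/(48) = 245245 × 500/1001 = 122500.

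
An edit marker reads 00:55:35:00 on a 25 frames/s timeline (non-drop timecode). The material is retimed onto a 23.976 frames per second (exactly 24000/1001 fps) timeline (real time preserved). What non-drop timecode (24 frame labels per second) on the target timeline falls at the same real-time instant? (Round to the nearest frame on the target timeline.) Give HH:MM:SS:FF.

00:55:31:16

Source frame index: (0×3600 + 55×60 + 35) × 25 + 0 = 83375.
Real time: 83375 / (25) = 3335 s.
Target frame: (3335) × (24000/1001) = 80040000/1001 ≈ 79960.040 → 79960.
At 24 labels/s: frame 79960 → 00:55:31:16.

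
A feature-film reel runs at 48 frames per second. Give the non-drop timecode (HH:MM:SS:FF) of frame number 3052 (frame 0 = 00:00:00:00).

3052 ÷ 48 = 63 full seconds, remainder 28 frames.
63 s = 0 h 1 min 3 s.
Timecode: 00:01:03:28.

00:01:03:28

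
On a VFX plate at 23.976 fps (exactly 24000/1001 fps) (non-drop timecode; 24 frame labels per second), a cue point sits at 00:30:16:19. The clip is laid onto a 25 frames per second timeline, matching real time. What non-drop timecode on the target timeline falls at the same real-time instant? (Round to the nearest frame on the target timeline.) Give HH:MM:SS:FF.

Source frame index: (0×3600 + 30×60 + 16) × 24 + 19 = 43603.
Real time: 43603 / (24000/1001) = 43646603/24000 s.
Target frame: (43646603/24000) × (25) = 43646603/960 ≈ 45465.211 → 45465.
At 25 labels/s: frame 45465 → 00:30:18:15.

00:30:18:15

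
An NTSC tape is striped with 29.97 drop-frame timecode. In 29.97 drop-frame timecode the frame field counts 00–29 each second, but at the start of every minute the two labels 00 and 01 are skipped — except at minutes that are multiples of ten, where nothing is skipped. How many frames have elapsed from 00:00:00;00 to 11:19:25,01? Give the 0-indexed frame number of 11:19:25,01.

Complete 10-minute blocks: 67, each 17982 frames → 1204794.
Remaining 9 whole minutes in the current block: 1800 + 8 × 1798 = 16184 frames.
Within the current minute: 25 × 30 + 1 − 2 = 749 (labels ;00/;01 skipped at this minute). Total = 1204794 + 16184 + 749 = 1221727.

1221727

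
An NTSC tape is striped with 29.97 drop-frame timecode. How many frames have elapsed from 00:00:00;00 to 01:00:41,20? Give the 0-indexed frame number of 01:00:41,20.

109142

As if non-drop at 30 labels/s: (1 × 3600 + 0 × 60 + 41) × 30 + 20 = 109250.
Minute boundaries passed: 60; those not divisible by 10: 60 − 6 = 54; dropped labels = 2 × 54 = 108.
Actual frame index = 109250 − 108 = 109142.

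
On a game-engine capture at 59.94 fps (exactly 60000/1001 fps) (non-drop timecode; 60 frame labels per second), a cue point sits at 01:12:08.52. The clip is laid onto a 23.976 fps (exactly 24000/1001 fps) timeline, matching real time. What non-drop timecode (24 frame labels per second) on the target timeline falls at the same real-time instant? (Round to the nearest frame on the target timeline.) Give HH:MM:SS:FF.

Source frame index: (1×3600 + 12×60 + 8) × 60 + 52 = 259732.
Real time: 259732 / (60000/1001) = 64997933/15000 s.
Target frame: (64997933/15000) × (24000/1001) = 519464/5 ≈ 103892.800 → 103893.
At 24 labels/s: frame 103893 → 01:12:08:21.

01:12:08:21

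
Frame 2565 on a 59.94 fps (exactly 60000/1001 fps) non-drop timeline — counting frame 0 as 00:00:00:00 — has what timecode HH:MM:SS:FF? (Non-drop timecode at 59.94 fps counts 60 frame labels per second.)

2565 ÷ 60 = 42 full seconds, remainder 45 frames.
42 s = 0 h 0 min 42 s.
Timecode: 00:00:42:45.

00:00:42:45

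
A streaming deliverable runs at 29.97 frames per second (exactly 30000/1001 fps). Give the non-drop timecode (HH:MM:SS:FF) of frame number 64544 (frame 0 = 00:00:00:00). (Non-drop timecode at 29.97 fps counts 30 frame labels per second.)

64544 ÷ 30 = 2151 full seconds, remainder 14 frames.
2151 s = 0 h 35 min 51 s.
Timecode: 00:35:51:14.

00:35:51:14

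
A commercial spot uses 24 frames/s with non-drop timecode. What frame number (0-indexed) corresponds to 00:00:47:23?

1151

Total seconds to the label: (0 × 3600 + 0 × 60 + 47) = 47.
Frame index = 47 × 24 + 23 = 1151.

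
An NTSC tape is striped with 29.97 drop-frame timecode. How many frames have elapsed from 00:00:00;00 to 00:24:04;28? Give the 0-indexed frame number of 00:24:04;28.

Complete 10-minute blocks: 2, each 17982 frames → 35964.
Remaining 4 whole minutes in the current block: 1800 + 3 × 1798 = 7194 frames.
Within the current minute: 4 × 30 + 28 − 2 = 146 (labels ;00/;01 skipped at this minute). Total = 35964 + 7194 + 146 = 43304.

43304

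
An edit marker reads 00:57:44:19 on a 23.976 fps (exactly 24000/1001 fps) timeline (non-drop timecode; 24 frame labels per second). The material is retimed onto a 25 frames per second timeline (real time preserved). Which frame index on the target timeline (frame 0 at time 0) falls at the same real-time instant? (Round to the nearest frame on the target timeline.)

Source frame index: (0×3600 + 57×60 + 44) × 24 + 19 = 83155.
Real time: 83155 / (24000/1001) = 16647631/4800 s.
Target frame: (16647631/4800) × (25) = 16647631/192 ≈ 86706.411 → 86706.

frame 86706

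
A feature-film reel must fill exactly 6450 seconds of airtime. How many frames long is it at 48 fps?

Frames = 6450 × 48 = 309600.

309600 frames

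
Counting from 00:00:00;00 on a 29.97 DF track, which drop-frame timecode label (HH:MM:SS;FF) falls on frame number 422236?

Ten DF minutes hold 17982 frames, so frame 422236 lies in block 23 (frames 413586–431567) with 8650 frames into that block.
The block's first minute is 1800 frames and the rest 1798 each; 8650 frames reaches minute 4, so 23 × 18 + 4 × 2 = 422 labels have been skipped so far.
Adding those back, label number 422236 + 422 = 422658 at 30 labels/s is 14088 s + 18 f = 3 h 54 min 48 s frame 18, i.e. 03:54:48;18.

03:54:48;18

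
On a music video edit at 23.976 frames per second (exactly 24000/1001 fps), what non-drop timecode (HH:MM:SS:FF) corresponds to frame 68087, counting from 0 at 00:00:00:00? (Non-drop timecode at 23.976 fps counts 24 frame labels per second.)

68087 ÷ 24 = 2836 full seconds, remainder 23 frames.
2836 s = 0 h 47 min 16 s.
Timecode: 00:47:16:23.

00:47:16:23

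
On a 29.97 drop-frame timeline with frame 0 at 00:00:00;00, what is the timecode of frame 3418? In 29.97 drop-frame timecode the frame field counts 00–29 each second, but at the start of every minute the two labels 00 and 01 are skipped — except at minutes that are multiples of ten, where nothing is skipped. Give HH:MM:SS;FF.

Each 10-minute DF block holds 10 × 60 × 30 − 9 × 2 = 17982 frames. 3418 ÷ 17982 → 0 full blocks, remainder 3418.
Within the partial block the first minute is 1800 frames and each further minute 1798, so 1 further minute boundary passed. Total skipped labels = 18 × 0 + 2 × 1 = 2.
Non-drop label index = 3418 + 2 = 3420; at 30 labels/s that is 00:01:54:00, i.e. DF 00:01:54;00.

00:01:54;00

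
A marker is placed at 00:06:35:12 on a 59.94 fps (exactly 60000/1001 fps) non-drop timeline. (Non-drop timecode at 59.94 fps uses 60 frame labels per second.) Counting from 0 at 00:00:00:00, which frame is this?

Total seconds to the label: (0 × 3600 + 6 × 60 + 35) = 395.
Frame index = 395 × 60 + 12 = 23712.

23712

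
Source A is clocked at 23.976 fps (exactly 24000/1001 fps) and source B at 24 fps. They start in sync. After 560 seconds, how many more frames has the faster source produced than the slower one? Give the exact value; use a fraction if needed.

1920/143 frames

A emits 24000/1001 × 560 = 1920000/143 frames; B emits 24 × 560 = 13440.
Difference = 1920/143 frames (≈ 13.4266); B is ahead of A.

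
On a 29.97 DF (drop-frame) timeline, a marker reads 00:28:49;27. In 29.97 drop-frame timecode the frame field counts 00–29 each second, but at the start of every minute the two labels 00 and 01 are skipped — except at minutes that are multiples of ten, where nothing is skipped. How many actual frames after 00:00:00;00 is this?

51845

Complete 10-minute blocks: 2, each 17982 frames → 35964.
Remaining 8 whole minutes in the current block: 1800 + 7 × 1798 = 14386 frames.
Within the current minute: 49 × 30 + 27 − 2 = 1495 (labels ;00/;01 skipped at this minute). Total = 35964 + 14386 + 1495 = 51845.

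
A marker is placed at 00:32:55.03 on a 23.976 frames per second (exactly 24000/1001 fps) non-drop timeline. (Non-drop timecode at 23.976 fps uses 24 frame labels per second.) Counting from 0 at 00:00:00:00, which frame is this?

frame 47403

Total seconds to the label: (0 × 3600 + 32 × 60 + 55) = 1975.
Frame index = 1975 × 24 + 3 = 47403.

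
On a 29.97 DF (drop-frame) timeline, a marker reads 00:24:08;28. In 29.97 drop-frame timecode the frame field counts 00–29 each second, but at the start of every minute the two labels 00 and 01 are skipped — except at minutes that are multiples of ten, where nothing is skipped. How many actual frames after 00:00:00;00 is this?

As if non-drop at 30 labels/s: (0 × 3600 + 24 × 60 + 8) × 30 + 28 = 43468.
Minute boundaries passed: 24; those not divisible by 10: 24 − 2 = 22; dropped labels = 2 × 22 = 44.
Actual frame index = 43468 − 44 = 43424.

43424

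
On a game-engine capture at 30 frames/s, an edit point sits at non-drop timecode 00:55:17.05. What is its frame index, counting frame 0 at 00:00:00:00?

99515

Total seconds to the label: (0 × 3600 + 55 × 60 + 17) = 3317.
Frame index = 3317 × 30 + 5 = 99515.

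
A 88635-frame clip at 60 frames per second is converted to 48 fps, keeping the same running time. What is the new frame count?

70908 frames

Target frames = source frames × (target rate / source rate) = 88635 × (48)/(60) = 88635 × 4/5 = 70908.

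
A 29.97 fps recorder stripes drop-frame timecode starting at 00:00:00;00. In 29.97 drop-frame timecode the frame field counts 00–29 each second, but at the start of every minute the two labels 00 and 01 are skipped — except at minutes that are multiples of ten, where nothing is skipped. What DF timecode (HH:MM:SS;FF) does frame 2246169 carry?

Each 10-minute DF block holds 10 × 60 × 30 − 9 × 2 = 17982 frames. 2246169 ÷ 17982 → 124 full blocks, remainder 16401.
Within the partial block the first minute is 1800 frames and each further minute 1798, so 9 further minute boundaries passed. Total skipped labels = 18 × 124 + 2 × 9 = 2250.
Non-drop label index = 2246169 + 2250 = 2248419; at 30 labels/s that is 20:49:07:09, i.e. DF 20:49:07;09.

20:49:07;09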